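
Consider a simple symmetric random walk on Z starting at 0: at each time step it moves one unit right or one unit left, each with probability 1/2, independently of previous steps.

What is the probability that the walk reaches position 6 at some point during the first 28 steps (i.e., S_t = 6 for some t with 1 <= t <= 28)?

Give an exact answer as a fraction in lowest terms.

Answer: 35558423/134217728

Derivation:
Count via complement. Let g(t,s) = #length-t paths at position s with S_1..S_t all ≠ 6.
g(t,s) = g(t-1,s-1) + g(t-1,s+1) for s ≠ 6; g(t,6) = 0.
t=0: g(0,0)=1
t=1: g(1,-1)=1 g(1,1)=1
t=2: g(2,-2)=1 g(2,0)=2 g(2,2)=1
t=3: g(3,-3)=1 g(3,-1)=3 g(3,1)=3 g(3,3)=1
t=4: g(4,-4)=1 g(4,-2)=4 g(4,0)=6 g(4,2)=4 g(4,4)=1
t=5: g(5,-5)=1 g(5,-3)=5 g(5,-1)=10 g(5,1)=10 g(5,3)=5 g(5,5)=1
t=6: g(6,-6)=1 g(6,-4)=6 g(6,-2)=15 g(6,0)=20 g(6,2)=15 g(6,4)=6
t=7: g(7,-7)=1 g(7,-5)=7 g(7,-3)=21 g(7,-1)=35 g(7,1)=35 g(7,3)=21 g(7,5)=6
t=8: g(8,-8)=1 g(8,-6)=8 g(8,-4)=28 g(8,-2)=56 g(8,0)=70 g(8,2)=56 g(8,4)=27
t=9: g(9,-9)=1 g(9,-7)=9 g(9,-5)=36 g(9,-3)=84 g(9,-1)=126 g(9,1)=126 g(9,3)=83 g(9,5)=27
t=10: g(10,-10)=1 g(10,-8)=10 g(10,-6)=45 g(10,-4)=120 g(10,-2)=210 g(10,0)=252 g(10,2)=209 g(10,4)=110
t=11: g(11,-11)=1 g(11,-9)=11 g(11,-7)=55 g(11,-5)=165 g(11,-3)=330 g(11,-1)=462 g(11,1)=461 g(11,3)=319 g(11,5)=110
t=12: g(12,-12)=1 g(12,-10)=12 g(12,-8)=66 g(12,-6)=220 g(12,-4)=495 g(12,-2)=792 g(12,0)=923 g(12,2)=780 g(12,4)=429
t=13: g(13,-13)=1 g(13,-11)=13 g(13,-9)=78 g(13,-7)=286 g(13,-5)=715 g(13,-3)=1287 g(13,-1)=1715 g(13,1)=1703 g(13,3)=1209 g(13,5)=429
t=14: g(14,-14)=1 g(14,-12)=14 g(14,-10)=91 g(14,-8)=364 g(14,-6)=1001 g(14,-4)=2002 g(14,-2)=3002 g(14,0)=3418 g(14,2)=2912 g(14,4)=1638
t=15: g(15,-15)=1 g(15,-13)=15 g(15,-11)=105 g(15,-9)=455 g(15,-7)=1365 g(15,-5)=3003 g(15,-3)=5004 g(15,-1)=6420 g(15,1)=6330 g(15,3)=4550 g(15,5)=1638
t=16: g(16,-16)=1 g(16,-14)=16 g(16,-12)=120 g(16,-10)=560 g(16,-8)=1820 g(16,-6)=4368 g(16,-4)=8007 g(16,-2)=11424 g(16,0)=12750 g(16,2)=10880 g(16,4)=6188
t=17: g(17,-17)=1 g(17,-15)=17 g(17,-13)=136 g(17,-11)=680 g(17,-9)=2380 g(17,-7)=6188 g(17,-5)=12375 g(17,-3)=19431 g(17,-1)=24174 g(17,1)=23630 g(17,3)=17068 g(17,5)=6188
t=18: g(18,-18)=1 g(18,-16)=18 g(18,-14)=153 g(18,-12)=816 g(18,-10)=3060 g(18,-8)=8568 g(18,-6)=18563 g(18,-4)=31806 g(18,-2)=43605 g(18,0)=47804 g(18,2)=40698 g(18,4)=23256
t=19: g(19,-19)=1 g(19,-17)=19 g(19,-15)=171 g(19,-13)=969 g(19,-11)=3876 g(19,-9)=11628 g(19,-7)=27131 g(19,-5)=50369 g(19,-3)=75411 g(19,-1)=91409 g(19,1)=88502 g(19,3)=63954 g(19,5)=23256
t=20: g(20,-20)=1 g(20,-18)=20 g(20,-16)=190 g(20,-14)=1140 g(20,-12)=4845 g(20,-10)=15504 g(20,-8)=38759 g(20,-6)=77500 g(20,-4)=125780 g(20,-2)=166820 g(20,0)=179911 g(20,2)=152456 g(20,4)=87210
t=21: g(21,-21)=1 g(21,-19)=21 g(21,-17)=210 g(21,-15)=1330 g(21,-13)=5985 g(21,-11)=20349 g(21,-9)=54263 g(21,-7)=116259 g(21,-5)=203280 g(21,-3)=292600 g(21,-1)=346731 g(21,1)=332367 g(21,3)=239666 g(21,5)=87210
t=22: g(22,-22)=1 g(22,-20)=22 g(22,-18)=231 g(22,-16)=1540 g(22,-14)=7315 g(22,-12)=26334 g(22,-10)=74612 g(22,-8)=170522 g(22,-6)=319539 g(22,-4)=495880 g(22,-2)=639331 g(22,0)=679098 g(22,2)=572033 g(22,4)=326876
t=23: g(23,-23)=1 g(23,-21)=23 g(23,-19)=253 g(23,-17)=1771 g(23,-15)=8855 g(23,-13)=33649 g(23,-11)=100946 g(23,-9)=245134 g(23,-7)=490061 g(23,-5)=815419 g(23,-3)=1135211 g(23,-1)=1318429 g(23,1)=1251131 g(23,3)=898909 g(23,5)=326876
t=24: g(24,-24)=1 g(24,-22)=24 g(24,-20)=276 g(24,-18)=2024 g(24,-16)=10626 g(24,-14)=42504 g(24,-12)=134595 g(24,-10)=346080 g(24,-8)=735195 g(24,-6)=1305480 g(24,-4)=1950630 g(24,-2)=2453640 g(24,0)=2569560 g(24,2)=2150040 g(24,4)=1225785
t=25: g(25,-25)=1 g(25,-23)=25 g(25,-21)=300 g(25,-19)=2300 g(25,-17)=12650 g(25,-15)=53130 g(25,-13)=177099 g(25,-11)=480675 g(25,-9)=1081275 g(25,-7)=2040675 g(25,-5)=3256110 g(25,-3)=4404270 g(25,-1)=5023200 g(25,1)=4719600 g(25,3)=3375825 g(25,5)=1225785
t=26: g(26,-26)=1 g(26,-24)=26 g(26,-22)=325 g(26,-20)=2600 g(26,-18)=14950 g(26,-16)=65780 g(26,-14)=230229 g(26,-12)=657774 g(26,-10)=1561950 g(26,-8)=3121950 g(26,-6)=5296785 g(26,-4)=7660380 g(26,-2)=9427470 g(26,0)=9742800 g(26,2)=8095425 g(26,4)=4601610
t=27: g(27,-27)=1 g(27,-25)=27 g(27,-23)=351 g(27,-21)=2925 g(27,-19)=17550 g(27,-17)=80730 g(27,-15)=296009 g(27,-13)=888003 g(27,-11)=2219724 g(27,-9)=4683900 g(27,-7)=8418735 g(27,-5)=12957165 g(27,-3)=17087850 g(27,-1)=19170270 g(27,1)=17838225 g(27,3)=12697035 g(27,5)=4601610
t=28: g(28,-28)=1 g(28,-26)=28 g(28,-24)=378 g(28,-22)=3276 g(28,-20)=20475 g(28,-18)=98280 g(28,-16)=376739 g(28,-14)=1184012 g(28,-12)=3107727 g(28,-10)=6903624 g(28,-8)=13102635 g(28,-6)=21375900 g(28,-4)=30045015 g(28,-2)=36258120 g(28,0)=37008495 g(28,2)=30535260 g(28,4)=17298645
Paths never hitting 6: Σ_s g(28,s) = 197318610
Paths hitting 6: 2^28 - 197318610 = 71116846
P = 71116846/268435456 = 35558423/134217728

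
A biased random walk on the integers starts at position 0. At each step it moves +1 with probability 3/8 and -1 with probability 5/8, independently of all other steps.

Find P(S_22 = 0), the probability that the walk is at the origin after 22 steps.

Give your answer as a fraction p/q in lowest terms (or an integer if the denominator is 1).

To be at 0 after 22 steps: need exactly 11 steps of +1 and 11 of -1.
Number of such sequences: C(22,11) = 705432
Each has probability (3/8)^11 · (5/8)^11 = 8649755859375/73786976294838206464
P = 705432 · 8649755859375/73786976294838206464 = 762726821923828125/9223372036854775808

Answer: 762726821923828125/9223372036854775808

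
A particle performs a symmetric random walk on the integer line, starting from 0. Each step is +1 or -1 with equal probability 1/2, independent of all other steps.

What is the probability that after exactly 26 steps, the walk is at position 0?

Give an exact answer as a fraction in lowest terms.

To return to 0 after 26 steps: need exactly 13 steps of +1 and 13 of -1.
Favorable paths: C(26,13) = 10400600
Total paths: 2^26 = 67108864
P = 10400600/67108864 = 1300075/8388608

Answer: 1300075/8388608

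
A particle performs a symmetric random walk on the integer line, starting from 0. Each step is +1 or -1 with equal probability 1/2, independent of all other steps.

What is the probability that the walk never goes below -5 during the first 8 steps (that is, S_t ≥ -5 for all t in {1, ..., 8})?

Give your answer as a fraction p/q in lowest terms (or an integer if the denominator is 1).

Let f(t,s) = #length-t paths at position s with S_1..S_t all ≥ -5.
f(t,s) = f(t-1,s-1) + f(t-1,s+1) for s ≥ -5; f(t,s) = 0 for s < -5.
t=0: f(0,0)=1
t=1: f(1,-1)=1 f(1,1)=1
t=2: f(2,-2)=1 f(2,0)=2 f(2,2)=1
t=3: f(3,-3)=1 f(3,-1)=3 f(3,1)=3 f(3,3)=1
t=4: f(4,-4)=1 f(4,-2)=4 f(4,0)=6 f(4,2)=4 f(4,4)=1
t=5: f(5,-5)=1 f(5,-3)=5 f(5,-1)=10 f(5,1)=10 f(5,3)=5 f(5,5)=1
t=6: f(6,-4)=6 f(6,-2)=15 f(6,0)=20 f(6,2)=15 f(6,4)=6 f(6,6)=1
t=7: f(7,-5)=6 f(7,-3)=21 f(7,-1)=35 f(7,1)=35 f(7,3)=21 f(7,5)=7 f(7,7)=1
t=8: f(8,-4)=27 f(8,-2)=56 f(8,0)=70 f(8,2)=56 f(8,4)=28 f(8,6)=8 f(8,8)=1
Σ_s f(8,s) = 246
P = 246/256 = 123/128

Answer: 123/128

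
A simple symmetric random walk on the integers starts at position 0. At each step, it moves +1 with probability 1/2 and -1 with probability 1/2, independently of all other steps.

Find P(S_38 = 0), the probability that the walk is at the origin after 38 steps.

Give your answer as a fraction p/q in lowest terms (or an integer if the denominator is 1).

To return to 0 after 38 steps: need exactly 19 steps of +1 and 19 of -1.
Favorable paths: C(38,19) = 35345263800
Total paths: 2^38 = 274877906944
P = 35345263800/274877906944 = 4418157975/34359738368

Answer: 4418157975/34359738368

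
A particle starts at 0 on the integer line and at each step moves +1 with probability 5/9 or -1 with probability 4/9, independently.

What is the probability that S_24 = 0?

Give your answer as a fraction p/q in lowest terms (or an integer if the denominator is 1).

To be at 0 after 24 steps: need exactly 12 steps of +1 and 12 of -1.
Number of such sequences: C(24,12) = 2704156
Each has probability (5/9)^12 · (4/9)^12 = 4096000000000000/79766443076872509863361
P = 2704156 · 4096000000000000/79766443076872509863361 = 11076222976000000000000/79766443076872509863361

Answer: 11076222976000000000000/79766443076872509863361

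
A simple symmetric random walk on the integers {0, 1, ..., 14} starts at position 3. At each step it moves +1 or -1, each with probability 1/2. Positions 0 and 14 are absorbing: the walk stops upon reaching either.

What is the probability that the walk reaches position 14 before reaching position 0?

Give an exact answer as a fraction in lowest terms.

Symmetric walk (p = 1/2): the harmonic-function argument gives P(hit 14 before 0 | start at 3) = a/N.
P = 3/14 = 3/14

Answer: 3/14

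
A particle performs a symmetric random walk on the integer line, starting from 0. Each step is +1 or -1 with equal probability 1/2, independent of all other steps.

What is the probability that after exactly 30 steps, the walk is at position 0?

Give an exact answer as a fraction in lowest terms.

Answer: 9694845/67108864

Derivation:
To return to 0 after 30 steps: need exactly 15 steps of +1 and 15 of -1.
Favorable paths: C(30,15) = 155117520
Total paths: 2^30 = 1073741824
P = 155117520/1073741824 = 9694845/67108864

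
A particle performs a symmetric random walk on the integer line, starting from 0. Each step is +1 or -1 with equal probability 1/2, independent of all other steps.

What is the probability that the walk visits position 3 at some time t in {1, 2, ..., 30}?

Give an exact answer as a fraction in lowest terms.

Answer: 313889477/536870912

Derivation:
Count via complement. Let g(t,s) = #length-t paths at position s with S_1..S_t all ≠ 3.
g(t,s) = g(t-1,s-1) + g(t-1,s+1) for s ≠ 3; g(t,3) = 0.
t=0: g(0,0)=1
t=1: g(1,-1)=1 g(1,1)=1
t=2: g(2,-2)=1 g(2,0)=2 g(2,2)=1
t=3: g(3,-3)=1 g(3,-1)=3 g(3,1)=3
t=4: g(4,-4)=1 g(4,-2)=4 g(4,0)=6 g(4,2)=3
t=5: g(5,-5)=1 g(5,-3)=5 g(5,-1)=10 g(5,1)=9
t=6: g(6,-6)=1 g(6,-4)=6 g(6,-2)=15 g(6,0)=19 g(6,2)=9
t=7: g(7,-7)=1 g(7,-5)=7 g(7,-3)=21 g(7,-1)=34 g(7,1)=28
t=8: g(8,-8)=1 g(8,-6)=8 g(8,-4)=28 g(8,-2)=55 g(8,0)=62 g(8,2)=28
t=9: g(9,-9)=1 g(9,-7)=9 g(9,-5)=36 g(9,-3)=83 g(9,-1)=117 g(9,1)=90
t=10: g(10,-10)=1 g(10,-8)=10 g(10,-6)=45 g(10,-4)=119 g(10,-2)=200 g(10,0)=207 g(10,2)=90
t=11: g(11,-11)=1 g(11,-9)=11 g(11,-7)=55 g(11,-5)=164 g(11,-3)=319 g(11,-1)=407 g(11,1)=297
t=12: g(12,-12)=1 g(12,-10)=12 g(12,-8)=66 g(12,-6)=219 g(12,-4)=483 g(12,-2)=726 g(12,0)=704 g(12,2)=297
t=13: g(13,-13)=1 g(13,-11)=13 g(13,-9)=78 g(13,-7)=285 g(13,-5)=702 g(13,-3)=1209 g(13,-1)=1430 g(13,1)=1001
t=14: g(14,-14)=1 g(14,-12)=14 g(14,-10)=91 g(14,-8)=363 g(14,-6)=987 g(14,-4)=1911 g(14,-2)=2639 g(14,0)=2431 g(14,2)=1001
t=15: g(15,-15)=1 g(15,-13)=15 g(15,-11)=105 g(15,-9)=454 g(15,-7)=1350 g(15,-5)=2898 g(15,-3)=4550 g(15,-1)=5070 g(15,1)=3432
t=16: g(16,-16)=1 g(16,-14)=16 g(16,-12)=120 g(16,-10)=559 g(16,-8)=1804 g(16,-6)=4248 g(16,-4)=7448 g(16,-2)=9620 g(16,0)=8502 g(16,2)=3432
t=17: g(17,-17)=1 g(17,-15)=17 g(17,-13)=136 g(17,-11)=679 g(17,-9)=2363 g(17,-7)=6052 g(17,-5)=11696 g(17,-3)=17068 g(17,-1)=18122 g(17,1)=11934
t=18: g(18,-18)=1 g(18,-16)=18 g(18,-14)=153 g(18,-12)=815 g(18,-10)=3042 g(18,-8)=8415 g(18,-6)=17748 g(18,-4)=28764 g(18,-2)=35190 g(18,0)=30056 g(18,2)=11934
t=19: g(19,-19)=1 g(19,-17)=19 g(19,-15)=171 g(19,-13)=968 g(19,-11)=3857 g(19,-9)=11457 g(19,-7)=26163 g(19,-5)=46512 g(19,-3)=63954 g(19,-1)=65246 g(19,1)=41990
t=20: g(20,-20)=1 g(20,-18)=20 g(20,-16)=190 g(20,-14)=1139 g(20,-12)=4825 g(20,-10)=15314 g(20,-8)=37620 g(20,-6)=72675 g(20,-4)=110466 g(20,-2)=129200 g(20,0)=107236 g(20,2)=41990
t=21: g(21,-21)=1 g(21,-19)=21 g(21,-17)=210 g(21,-15)=1329 g(21,-13)=5964 g(21,-11)=20139 g(21,-9)=52934 g(21,-7)=110295 g(21,-5)=183141 g(21,-3)=239666 g(21,-1)=236436 g(21,1)=149226
t=22: g(22,-22)=1 g(22,-20)=22 g(22,-18)=231 g(22,-16)=1539 g(22,-14)=7293 g(22,-12)=26103 g(22,-10)=73073 g(22,-8)=163229 g(22,-6)=293436 g(22,-4)=422807 g(22,-2)=476102 g(22,0)=385662 g(22,2)=149226
t=23: g(23,-23)=1 g(23,-21)=23 g(23,-19)=253 g(23,-17)=1770 g(23,-15)=8832 g(23,-13)=33396 g(23,-11)=99176 g(23,-9)=236302 g(23,-7)=456665 g(23,-5)=716243 g(23,-3)=898909 g(23,-1)=861764 g(23,1)=534888
t=24: g(24,-24)=1 g(24,-22)=24 g(24,-20)=276 g(24,-18)=2023 g(24,-16)=10602 g(24,-14)=42228 g(24,-12)=132572 g(24,-10)=335478 g(24,-8)=692967 g(24,-6)=1172908 g(24,-4)=1615152 g(24,-2)=1760673 g(24,0)=1396652 g(24,2)=534888
t=25: g(25,-25)=1 g(25,-23)=25 g(25,-21)=300 g(25,-19)=2299 g(25,-17)=12625 g(25,-15)=52830 g(25,-13)=174800 g(25,-11)=468050 g(25,-9)=1028445 g(25,-7)=1865875 g(25,-5)=2788060 g(25,-3)=3375825 g(25,-1)=3157325 g(25,1)=1931540
t=26: g(26,-26)=1 g(26,-24)=26 g(26,-22)=325 g(26,-20)=2599 g(26,-18)=14924 g(26,-16)=65455 g(26,-14)=227630 g(26,-12)=642850 g(26,-10)=1496495 g(26,-8)=2894320 g(26,-6)=4653935 g(26,-4)=6163885 g(26,-2)=6533150 g(26,0)=5088865 g(26,2)=1931540
t=27: g(27,-27)=1 g(27,-25)=27 g(27,-23)=351 g(27,-21)=2924 g(27,-19)=17523 g(27,-17)=80379 g(27,-15)=293085 g(27,-13)=870480 g(27,-11)=2139345 g(27,-9)=4390815 g(27,-7)=7548255 g(27,-5)=10817820 g(27,-3)=12697035 g(27,-1)=11622015 g(27,1)=7020405
t=28: g(28,-28)=1 g(28,-26)=28 g(28,-24)=378 g(28,-22)=3275 g(28,-20)=20447 g(28,-18)=97902 g(28,-16)=373464 g(28,-14)=1163565 g(28,-12)=3009825 g(28,-10)=6530160 g(28,-8)=11939070 g(28,-6)=18366075 g(28,-4)=23514855 g(28,-2)=24319050 g(28,0)=18642420 g(28,2)=7020405
t=29: g(29,-29)=1 g(29,-27)=29 g(29,-25)=406 g(29,-23)=3653 g(29,-21)=23722 g(29,-19)=118349 g(29,-17)=471366 g(29,-15)=1537029 g(29,-13)=4173390 g(29,-11)=9539985 g(29,-9)=18469230 g(29,-7)=30305145 g(29,-5)=41880930 g(29,-3)=47833905 g(29,-1)=42961470 g(29,1)=25662825
t=30: g(30,-30)=1 g(30,-28)=30 g(30,-26)=435 g(30,-24)=4059 g(30,-22)=27375 g(30,-20)=142071 g(30,-18)=589715 g(30,-16)=2008395 g(30,-14)=5710419 g(30,-12)=13713375 g(30,-10)=28009215 g(30,-8)=48774375 g(30,-6)=72186075 g(30,-4)=89714835 g(30,-2)=90795375 g(30,0)=68624295 g(30,2)=25662825
Paths never hitting 3: Σ_s g(30,s) = 445962870
Paths hitting 3: 2^30 - 445962870 = 627778954
P = 627778954/1073741824 = 313889477/536870912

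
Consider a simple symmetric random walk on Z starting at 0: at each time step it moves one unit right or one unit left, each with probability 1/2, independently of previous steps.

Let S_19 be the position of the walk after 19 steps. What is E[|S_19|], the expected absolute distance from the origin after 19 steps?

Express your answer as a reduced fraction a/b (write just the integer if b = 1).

S_19 takes values m ≡ 1 (mod 2) with |m| ≤ 19; P(S_19=m) = C(19,(19+m)/2)/2^19.
Total paths: 2^19 = 524288
Distribution: P(S=-19)=1/524288, P(S=-17)=19/524288, P(S=-15)=171/524288, P(S=-13)=969/524288, P(S=-11)=3876/524288, P(S=-9)=11628/524288, P(S=-7)=27132/524288, P(S=-5)=50388/524288, P(S=-3)=75582/524288, P(S=-1)=92378/524288, P(S=1)=92378/524288, P(S=3)=75582/524288, P(S=5)=50388/524288, P(S=7)=27132/524288, P(S=9)=11628/524288, P(S=11)=3876/524288, P(S=13)=969/524288, P(S=15)=171/524288, P(S=17)=19/524288, P(S=19)=1/524288
E[|S_19|] = Σ_m |m|·P(S_19=m) = 1847560/524288 = 230945/65536

Answer: 230945/65536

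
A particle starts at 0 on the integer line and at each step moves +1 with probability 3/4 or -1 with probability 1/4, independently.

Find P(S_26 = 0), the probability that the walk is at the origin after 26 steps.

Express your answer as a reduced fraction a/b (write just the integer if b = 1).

To be at 0 after 26 steps: need exactly 13 steps of +1 and 13 of -1.
Number of such sequences: C(26,13) = 10400600
Each has probability (3/4)^13 · (1/4)^13 = 1594323/4503599627370496
P = 10400600 · 1594323/4503599627370496 = 2072739474225/562949953421312

Answer: 2072739474225/562949953421312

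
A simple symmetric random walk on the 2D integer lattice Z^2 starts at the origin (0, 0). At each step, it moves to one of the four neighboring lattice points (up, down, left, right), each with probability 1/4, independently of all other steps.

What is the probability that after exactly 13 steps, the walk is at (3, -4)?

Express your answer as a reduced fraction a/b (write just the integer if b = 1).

Answer: 61347/8388608

Derivation:
Let h be the number of horizontal steps (so 13-h are vertical). To end at (3,-4) need (h+3)/2 right-steps and ((13-h)-4)/2 up-steps.
Sum over h with 3 ≤ h ≤ 9, h ≡ 1 (mod 2), 13-h ≡ 0 (mod 2):
h=3: C(13,3)·C(3,3)·C(10,3) = 286·1·120 = 34320
h=5: C(13,5)·C(5,4)·C(8,2) = 1287·5·28 = 180180
h=7: C(13,7)·C(7,5)·C(6,1) = 1716·21·6 = 216216
h=9: C(13,9)·C(9,6)·C(4,0) = 715·84·1 = 60060
Total favorable: 490776
Total paths: 4^13 = 67108864
P = 490776/67108864 = 61347/8388608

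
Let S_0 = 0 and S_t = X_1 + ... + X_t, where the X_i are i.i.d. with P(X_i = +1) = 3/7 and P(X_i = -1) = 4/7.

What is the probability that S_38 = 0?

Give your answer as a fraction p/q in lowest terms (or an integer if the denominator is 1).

Answer: 1613157836654071617110094643200/18562115921017574302453163671207

Derivation:
To be at 0 after 38 steps: need exactly 19 steps of +1 and 19 of -1.
Number of such sequences: C(38,19) = 35345263800
Each has probability (3/7)^19 · (4/7)^19 = 319479999370622926848/129934811447123020117172145698449
P = 35345263800 · 319479999370622926848/129934811447123020117172145698449 = 1613157836654071617110094643200/18562115921017574302453163671207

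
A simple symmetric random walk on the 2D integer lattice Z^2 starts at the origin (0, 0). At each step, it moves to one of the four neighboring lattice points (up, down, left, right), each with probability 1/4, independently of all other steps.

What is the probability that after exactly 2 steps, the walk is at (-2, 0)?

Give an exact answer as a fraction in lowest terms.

Let h be the number of horizontal steps (so 2-h are vertical). To end at (-2,0) need (h-2)/2 right-steps and ((2-h)+0)/2 up-steps.
Sum over h with 2 ≤ h ≤ 2, h ≡ 0 (mod 2), 2-h ≡ 0 (mod 2):
h=2: C(2,2)·C(2,0)·C(0,0) = 1·1·1 = 1
Total favorable: 1
Total paths: 4^2 = 16
P = 1/16 = 1/16

Answer: 1/16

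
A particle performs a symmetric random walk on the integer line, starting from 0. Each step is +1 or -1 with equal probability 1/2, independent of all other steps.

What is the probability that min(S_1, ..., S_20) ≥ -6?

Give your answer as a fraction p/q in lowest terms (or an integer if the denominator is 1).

Let f(t,s) = #length-t paths at position s with S_1..S_t all ≥ -6.
f(t,s) = f(t-1,s-1) + f(t-1,s+1) for s ≥ -6; f(t,s) = 0 for s < -6.
t=0: f(0,0)=1
t=1: f(1,-1)=1 f(1,1)=1
t=2: f(2,-2)=1 f(2,0)=2 f(2,2)=1
t=3: f(3,-3)=1 f(3,-1)=3 f(3,1)=3 f(3,3)=1
t=4: f(4,-4)=1 f(4,-2)=4 f(4,0)=6 f(4,2)=4 f(4,4)=1
t=5: f(5,-5)=1 f(5,-3)=5 f(5,-1)=10 f(5,1)=10 f(5,3)=5 f(5,5)=1
t=6: f(6,-6)=1 f(6,-4)=6 f(6,-2)=15 f(6,0)=20 f(6,2)=15 f(6,4)=6 f(6,6)=1
t=7: f(7,-5)=7 f(7,-3)=21 f(7,-1)=35 f(7,1)=35 f(7,3)=21 f(7,5)=7 f(7,7)=1
t=8: f(8,-6)=7 f(8,-4)=28 f(8,-2)=56 f(8,0)=70 f(8,2)=56 f(8,4)=28 f(8,6)=8 f(8,8)=1
t=9: f(9,-5)=35 f(9,-3)=84 f(9,-1)=126 f(9,1)=126 f(9,3)=84 f(9,5)=36 f(9,7)=9 f(9,9)=1
t=10: f(10,-6)=35 f(10,-4)=119 f(10,-2)=210 f(10,0)=252 f(10,2)=210 f(10,4)=120 f(10,6)=45 f(10,8)=10 f(10,10)=1
t=11: f(11,-5)=154 f(11,-3)=329 f(11,-1)=462 f(11,1)=462 f(11,3)=330 f(11,5)=165 f(11,7)=55 f(11,9)=11 f(11,11)=1
t=12: f(12,-6)=154 f(12,-4)=483 f(12,-2)=791 f(12,0)=924 f(12,2)=792 f(12,4)=495 f(12,6)=220 f(12,8)=66 f(12,10)=12 f(12,12)=1
t=13: f(13,-5)=637 f(13,-3)=1274 f(13,-1)=1715 f(13,1)=1716 f(13,3)=1287 f(13,5)=715 f(13,7)=286 f(13,9)=78 f(13,11)=13 f(13,13)=1
t=14: f(14,-6)=637 f(14,-4)=1911 f(14,-2)=2989 f(14,0)=3431 f(14,2)=3003 f(14,4)=2002 f(14,6)=1001 f(14,8)=364 f(14,10)=91 f(14,12)=14 f(14,14)=1
t=15: f(15,-5)=2548 f(15,-3)=4900 f(15,-1)=6420 f(15,1)=6434 f(15,3)=5005 f(15,5)=3003 f(15,7)=1365 f(15,9)=455 f(15,11)=105 f(15,13)=15 f(15,15)=1
t=16: f(16,-6)=2548 f(16,-4)=7448 f(16,-2)=11320 f(16,0)=12854 f(16,2)=11439 f(16,4)=8008 f(16,6)=4368 f(16,8)=1820 f(16,10)=560 f(16,12)=120 f(16,14)=16 f(16,16)=1
t=17: f(17,-5)=9996 f(17,-3)=18768 f(17,-1)=24174 f(17,1)=24293 f(17,3)=19447 f(17,5)=12376 f(17,7)=6188 f(17,9)=2380 f(17,11)=680 f(17,13)=136 f(17,15)=17 f(17,17)=1
t=18: f(18,-6)=9996 f(18,-4)=28764 f(18,-2)=42942 f(18,0)=48467 f(18,2)=43740 f(18,4)=31823 f(18,6)=18564 f(18,8)=8568 f(18,10)=3060 f(18,12)=816 f(18,14)=153 f(18,16)=18 f(18,18)=1
t=19: f(19,-5)=38760 f(19,-3)=71706 f(19,-1)=91409 f(19,1)=92207 f(19,3)=75563 f(19,5)=50387 f(19,7)=27132 f(19,9)=11628 f(19,11)=3876 f(19,13)=969 f(19,15)=171 f(19,17)=19 f(19,19)=1
t=20: f(20,-6)=38760 f(20,-4)=110466 f(20,-2)=163115 f(20,0)=183616 f(20,2)=167770 f(20,4)=125950 f(20,6)=77519 f(20,8)=38760 f(20,10)=15504 f(20,12)=4845 f(20,14)=1140 f(20,16)=190 f(20,18)=20 f(20,20)=1
Σ_s f(20,s) = 927656
P = 927656/1048576 = 115957/131072

Answer: 115957/131072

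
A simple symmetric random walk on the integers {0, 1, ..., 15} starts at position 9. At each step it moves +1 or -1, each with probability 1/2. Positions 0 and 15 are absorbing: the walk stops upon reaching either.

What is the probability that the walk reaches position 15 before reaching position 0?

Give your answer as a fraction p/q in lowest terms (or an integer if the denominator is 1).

Answer: 3/5

Derivation:
Symmetric walk (p = 1/2): the harmonic-function argument gives P(hit 15 before 0 | start at 9) = a/N.
P = 9/15 = 3/5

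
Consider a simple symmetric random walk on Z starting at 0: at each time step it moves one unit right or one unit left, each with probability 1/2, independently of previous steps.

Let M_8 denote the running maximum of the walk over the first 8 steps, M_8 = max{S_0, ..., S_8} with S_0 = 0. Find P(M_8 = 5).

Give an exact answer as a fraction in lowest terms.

Let M_8 = max(S_0,...,S_8). Use the reflection principle: for j ≥ 1, #{paths with M_8 ≥ j} = #{S_8 ≥ j} + #{S_8 ≥ j+1}.
By reflection, #{M_8 ≥ 5} = #{S_8 ≥ 5} + #{S_8 ≥ 6} = 9 + 9 = 18.
#{M_8 ≥ 6} = #{S_8 ≥ 6} + #{S_8 ≥ 7} = 9 + 1 = 10.
#{M_8 = 5} = 18 - 10 = 8.
P(M_8 = 5) = 8/256 = 1/32

Answer: 1/32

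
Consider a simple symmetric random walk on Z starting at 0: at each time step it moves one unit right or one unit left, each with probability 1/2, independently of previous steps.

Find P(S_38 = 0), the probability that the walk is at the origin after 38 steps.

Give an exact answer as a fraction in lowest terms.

Answer: 4418157975/34359738368

Derivation:
To return to 0 after 38 steps: need exactly 19 steps of +1 and 19 of -1.
Favorable paths: C(38,19) = 35345263800
Total paths: 2^38 = 274877906944
P = 35345263800/274877906944 = 4418157975/34359738368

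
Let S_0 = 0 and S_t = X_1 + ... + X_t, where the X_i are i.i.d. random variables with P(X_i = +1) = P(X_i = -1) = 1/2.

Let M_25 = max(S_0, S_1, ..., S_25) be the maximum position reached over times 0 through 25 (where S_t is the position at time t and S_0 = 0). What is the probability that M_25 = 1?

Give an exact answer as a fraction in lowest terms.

Let M_25 = max(S_0,...,S_25). Use the reflection principle: for j ≥ 1, #{paths with M_25 ≥ j} = #{S_25 ≥ j} + #{S_25 ≥ j+1}.
By reflection, #{M_25 ≥ 1} = #{S_25 ≥ 1} + #{S_25 ≥ 2} = 16777216 + 11576916 = 28354132.
#{M_25 ≥ 2} = #{S_25 ≥ 2} + #{S_25 ≥ 3} = 11576916 + 11576916 = 23153832.
#{M_25 = 1} = 28354132 - 23153832 = 5200300.
P(M_25 = 1) = 5200300/33554432 = 1300075/8388608

Answer: 1300075/8388608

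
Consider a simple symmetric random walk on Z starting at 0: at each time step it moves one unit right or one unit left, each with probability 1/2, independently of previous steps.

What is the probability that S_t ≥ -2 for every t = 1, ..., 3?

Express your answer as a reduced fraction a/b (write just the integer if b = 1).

Let f(t,s) = #length-t paths at position s with S_1..S_t all ≥ -2.
f(t,s) = f(t-1,s-1) + f(t-1,s+1) for s ≥ -2; f(t,s) = 0 for s < -2.
t=0: f(0,0)=1
t=1: f(1,-1)=1 f(1,1)=1
t=2: f(2,-2)=1 f(2,0)=2 f(2,2)=1
t=3: f(3,-1)=3 f(3,1)=3 f(3,3)=1
Σ_s f(3,s) = 7
P = 7/8 = 7/8

Answer: 7/8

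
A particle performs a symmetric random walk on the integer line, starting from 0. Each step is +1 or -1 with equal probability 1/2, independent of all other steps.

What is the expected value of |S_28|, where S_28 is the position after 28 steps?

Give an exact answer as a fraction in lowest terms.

S_28 takes values m ≡ 0 (mod 2) with |m| ≤ 28; P(S_28=m) = C(28,(28+m)/2)/2^28.
Total paths: 2^28 = 268435456
Distribution: P(S=-28)=1/268435456, P(S=-26)=28/268435456, P(S=-24)=378/268435456, P(S=-22)=3276/268435456, P(S=-20)=20475/268435456, P(S=-18)=98280/268435456, P(S=-16)=376740/268435456, P(S=-14)=1184040/268435456, P(S=-12)=3108105/268435456, P(S=-10)=6906900/268435456, P(S=-8)=13123110/268435456, P(S=-6)=21474180/268435456, P(S=-4)=30421755/268435456, P(S=-2)=37442160/268435456, P(S=0)=40116600/268435456, P(S=2)=37442160/268435456, P(S=4)=30421755/268435456, P(S=6)=21474180/268435456, P(S=8)=13123110/268435456, P(S=10)=6906900/268435456, P(S=12)=3108105/268435456, P(S=14)=1184040/268435456, P(S=16)=376740/268435456, P(S=18)=98280/268435456, P(S=20)=20475/268435456, P(S=22)=3276/268435456, P(S=24)=378/268435456, P(S=26)=28/268435456, P(S=28)=1/268435456
E[|S_28|] = Σ_m |m|·P(S_28=m) = 1123264800/268435456 = 35102025/8388608

Answer: 35102025/8388608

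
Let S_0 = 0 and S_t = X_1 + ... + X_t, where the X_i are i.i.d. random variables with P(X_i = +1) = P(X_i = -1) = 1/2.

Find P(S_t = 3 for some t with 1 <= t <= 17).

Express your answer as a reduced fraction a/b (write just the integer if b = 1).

Count via complement. Let g(t,s) = #length-t paths at position s with S_1..S_t all ≠ 3.
g(t,s) = g(t-1,s-1) + g(t-1,s+1) for s ≠ 3; g(t,3) = 0.
t=0: g(0,0)=1
t=1: g(1,-1)=1 g(1,1)=1
t=2: g(2,-2)=1 g(2,0)=2 g(2,2)=1
t=3: g(3,-3)=1 g(3,-1)=3 g(3,1)=3
t=4: g(4,-4)=1 g(4,-2)=4 g(4,0)=6 g(4,2)=3
t=5: g(5,-5)=1 g(5,-3)=5 g(5,-1)=10 g(5,1)=9
t=6: g(6,-6)=1 g(6,-4)=6 g(6,-2)=15 g(6,0)=19 g(6,2)=9
t=7: g(7,-7)=1 g(7,-5)=7 g(7,-3)=21 g(7,-1)=34 g(7,1)=28
t=8: g(8,-8)=1 g(8,-6)=8 g(8,-4)=28 g(8,-2)=55 g(8,0)=62 g(8,2)=28
t=9: g(9,-9)=1 g(9,-7)=9 g(9,-5)=36 g(9,-3)=83 g(9,-1)=117 g(9,1)=90
t=10: g(10,-10)=1 g(10,-8)=10 g(10,-6)=45 g(10,-4)=119 g(10,-2)=200 g(10,0)=207 g(10,2)=90
t=11: g(11,-11)=1 g(11,-9)=11 g(11,-7)=55 g(11,-5)=164 g(11,-3)=319 g(11,-1)=407 g(11,1)=297
t=12: g(12,-12)=1 g(12,-10)=12 g(12,-8)=66 g(12,-6)=219 g(12,-4)=483 g(12,-2)=726 g(12,0)=704 g(12,2)=297
t=13: g(13,-13)=1 g(13,-11)=13 g(13,-9)=78 g(13,-7)=285 g(13,-5)=702 g(13,-3)=1209 g(13,-1)=1430 g(13,1)=1001
t=14: g(14,-14)=1 g(14,-12)=14 g(14,-10)=91 g(14,-8)=363 g(14,-6)=987 g(14,-4)=1911 g(14,-2)=2639 g(14,0)=2431 g(14,2)=1001
t=15: g(15,-15)=1 g(15,-13)=15 g(15,-11)=105 g(15,-9)=454 g(15,-7)=1350 g(15,-5)=2898 g(15,-3)=4550 g(15,-1)=5070 g(15,1)=3432
t=16: g(16,-16)=1 g(16,-14)=16 g(16,-12)=120 g(16,-10)=559 g(16,-8)=1804 g(16,-6)=4248 g(16,-4)=7448 g(16,-2)=9620 g(16,0)=8502 g(16,2)=3432
t=17: g(17,-17)=1 g(17,-15)=17 g(17,-13)=136 g(17,-11)=679 g(17,-9)=2363 g(17,-7)=6052 g(17,-5)=11696 g(17,-3)=17068 g(17,-1)=18122 g(17,1)=11934
Paths never hitting 3: Σ_s g(17,s) = 68068
Paths hitting 3: 2^17 - 68068 = 63004
P = 63004/131072 = 15751/32768

Answer: 15751/32768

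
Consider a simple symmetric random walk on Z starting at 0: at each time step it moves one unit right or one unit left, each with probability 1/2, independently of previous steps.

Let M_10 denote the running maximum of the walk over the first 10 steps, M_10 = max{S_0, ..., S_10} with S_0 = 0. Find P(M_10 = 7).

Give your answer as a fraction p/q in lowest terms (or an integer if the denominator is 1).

Answer: 5/512

Derivation:
Let M_10 = max(S_0,...,S_10). Use the reflection principle: for j ≥ 1, #{paths with M_10 ≥ j} = #{S_10 ≥ j} + #{S_10 ≥ j+1}.
By reflection, #{M_10 ≥ 7} = #{S_10 ≥ 7} + #{S_10 ≥ 8} = 11 + 11 = 22.
#{M_10 ≥ 8} = #{S_10 ≥ 8} + #{S_10 ≥ 9} = 11 + 1 = 12.
#{M_10 = 7} = 22 - 12 = 10.
P(M_10 = 7) = 10/1024 = 5/512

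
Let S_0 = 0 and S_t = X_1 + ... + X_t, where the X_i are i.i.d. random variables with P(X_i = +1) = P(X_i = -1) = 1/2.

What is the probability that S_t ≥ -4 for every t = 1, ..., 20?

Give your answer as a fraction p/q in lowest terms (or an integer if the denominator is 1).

Answer: 96577/131072

Derivation:
Let f(t,s) = #length-t paths at position s with S_1..S_t all ≥ -4.
f(t,s) = f(t-1,s-1) + f(t-1,s+1) for s ≥ -4; f(t,s) = 0 for s < -4.
t=0: f(0,0)=1
t=1: f(1,-1)=1 f(1,1)=1
t=2: f(2,-2)=1 f(2,0)=2 f(2,2)=1
t=3: f(3,-3)=1 f(3,-1)=3 f(3,1)=3 f(3,3)=1
t=4: f(4,-4)=1 f(4,-2)=4 f(4,0)=6 f(4,2)=4 f(4,4)=1
t=5: f(5,-3)=5 f(5,-1)=10 f(5,1)=10 f(5,3)=5 f(5,5)=1
t=6: f(6,-4)=5 f(6,-2)=15 f(6,0)=20 f(6,2)=15 f(6,4)=6 f(6,6)=1
t=7: f(7,-3)=20 f(7,-1)=35 f(7,1)=35 f(7,3)=21 f(7,5)=7 f(7,7)=1
t=8: f(8,-4)=20 f(8,-2)=55 f(8,0)=70 f(8,2)=56 f(8,4)=28 f(8,6)=8 f(8,8)=1
t=9: f(9,-3)=75 f(9,-1)=125 f(9,1)=126 f(9,3)=84 f(9,5)=36 f(9,7)=9 f(9,9)=1
t=10: f(10,-4)=75 f(10,-2)=200 f(10,0)=251 f(10,2)=210 f(10,4)=120 f(10,6)=45 f(10,8)=10 f(10,10)=1
t=11: f(11,-3)=275 f(11,-1)=451 f(11,1)=461 f(11,3)=330 f(11,5)=165 f(11,7)=55 f(11,9)=11 f(11,11)=1
t=12: f(12,-4)=275 f(12,-2)=726 f(12,0)=912 f(12,2)=791 f(12,4)=495 f(12,6)=220 f(12,8)=66 f(12,10)=12 f(12,12)=1
t=13: f(13,-3)=1001 f(13,-1)=1638 f(13,1)=1703 f(13,3)=1286 f(13,5)=715 f(13,7)=286 f(13,9)=78 f(13,11)=13 f(13,13)=1
t=14: f(14,-4)=1001 f(14,-2)=2639 f(14,0)=3341 f(14,2)=2989 f(14,4)=2001 f(14,6)=1001 f(14,8)=364 f(14,10)=91 f(14,12)=14 f(14,14)=1
t=15: f(15,-3)=3640 f(15,-1)=5980 f(15,1)=6330 f(15,3)=4990 f(15,5)=3002 f(15,7)=1365 f(15,9)=455 f(15,11)=105 f(15,13)=15 f(15,15)=1
t=16: f(16,-4)=3640 f(16,-2)=9620 f(16,0)=12310 f(16,2)=11320 f(16,4)=7992 f(16,6)=4367 f(16,8)=1820 f(16,10)=560 f(16,12)=120 f(16,14)=16 f(16,16)=1
t=17: f(17,-3)=13260 f(17,-1)=21930 f(17,1)=23630 f(17,3)=19312 f(17,5)=12359 f(17,7)=6187 f(17,9)=2380 f(17,11)=680 f(17,13)=136 f(17,15)=17 f(17,17)=1
t=18: f(18,-4)=13260 f(18,-2)=35190 f(18,0)=45560 f(18,2)=42942 f(18,4)=31671 f(18,6)=18546 f(18,8)=8567 f(18,10)=3060 f(18,12)=816 f(18,14)=153 f(18,16)=18 f(18,18)=1
t=19: f(19,-3)=48450 f(19,-1)=80750 f(19,1)=88502 f(19,3)=74613 f(19,5)=50217 f(19,7)=27113 f(19,9)=11627 f(19,11)=3876 f(19,13)=969 f(19,15)=171 f(19,17)=19 f(19,19)=1
t=20: f(20,-4)=48450 f(20,-2)=129200 f(20,0)=169252 f(20,2)=163115 f(20,4)=124830 f(20,6)=77330 f(20,8)=38740 f(20,10)=15503 f(20,12)=4845 f(20,14)=1140 f(20,16)=190 f(20,18)=20 f(20,20)=1
Σ_s f(20,s) = 772616
P = 772616/1048576 = 96577/131072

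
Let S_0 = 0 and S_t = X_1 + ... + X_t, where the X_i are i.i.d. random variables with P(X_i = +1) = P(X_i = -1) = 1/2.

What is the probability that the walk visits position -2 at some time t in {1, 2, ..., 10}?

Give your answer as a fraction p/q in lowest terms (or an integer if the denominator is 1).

Answer: 281/512

Derivation:
Count via complement. Let g(t,s) = #length-t paths at position s with S_1..S_t all ≠ -2.
g(t,s) = g(t-1,s-1) + g(t-1,s+1) for s ≠ -2; g(t,-2) = 0.
t=0: g(0,0)=1
t=1: g(1,-1)=1 g(1,1)=1
t=2: g(2,0)=2 g(2,2)=1
t=3: g(3,-1)=2 g(3,1)=3 g(3,3)=1
t=4: g(4,0)=5 g(4,2)=4 g(4,4)=1
t=5: g(5,-1)=5 g(5,1)=9 g(5,3)=5 g(5,5)=1
t=6: g(6,0)=14 g(6,2)=14 g(6,4)=6 g(6,6)=1
t=7: g(7,-1)=14 g(7,1)=28 g(7,3)=20 g(7,5)=7 g(7,7)=1
t=8: g(8,0)=42 g(8,2)=48 g(8,4)=27 g(8,6)=8 g(8,8)=1
t=9: g(9,-1)=42 g(9,1)=90 g(9,3)=75 g(9,5)=35 g(9,7)=9 g(9,9)=1
t=10: g(10,0)=132 g(10,2)=165 g(10,4)=110 g(10,6)=44 g(10,8)=10 g(10,10)=1
Paths never hitting -2: Σ_s g(10,s) = 462
Paths hitting -2: 2^10 - 462 = 562
P = 562/1024 = 281/512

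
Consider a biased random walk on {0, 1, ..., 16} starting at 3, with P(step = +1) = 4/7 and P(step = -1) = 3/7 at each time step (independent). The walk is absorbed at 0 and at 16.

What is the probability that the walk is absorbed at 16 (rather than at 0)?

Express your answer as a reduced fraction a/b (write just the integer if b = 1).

Biased walk: p = 4/7, q = 3/7, r = q/p = 3/4
Gambler's ruin: P(hit 16 before 0 | start at 3) = (1 - r^a)/(1 - r^N)
r^3 = 27/64; r^16 = 43046721/4294967296
P = (1 - 27/64) / (1 - 43046721/4294967296) = 37/64 / 4251920575/4294967296 = 2483027968/4251920575

Answer: 2483027968/4251920575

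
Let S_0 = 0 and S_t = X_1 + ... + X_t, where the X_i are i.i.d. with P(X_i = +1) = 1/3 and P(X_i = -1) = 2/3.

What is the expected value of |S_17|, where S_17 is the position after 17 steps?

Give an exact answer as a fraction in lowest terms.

Answer: 85632247/14348907

Derivation:
S_17 takes values m ≡ 1 (mod 2) with |m| ≤ 17; P(S_17=m) = C(17,(17+m)/2) · (1/3)^((17+m)/2) · (2/3)^((17-m)/2).
Distribution: P(S=-17)=131072/129140163, P(S=-15)=1114112/129140163, P(S=-13)=4456448/129140163, P(S=-11)=11141120/129140163, P(S=-9)=19496960/129140163, P(S=-7)=25346048/129140163, P(S=-5)=25346048/129140163, P(S=-3)=19914752/129140163, P(S=-1)=12446720/129140163, P(S=1)=6223360/129140163, P(S=3)=2489344/129140163, P(S=5)=792064/129140163, P(S=7)=198016/129140163, P(S=9)=38080/129140163, P(S=11)=5440/129140163, P(S=13)=544/129140163, P(S=15)=34/129140163, P(S=17)=1/129140163
E[|S_17|] = Σ_m |m|·P(S_17=m) = 85632247/14348907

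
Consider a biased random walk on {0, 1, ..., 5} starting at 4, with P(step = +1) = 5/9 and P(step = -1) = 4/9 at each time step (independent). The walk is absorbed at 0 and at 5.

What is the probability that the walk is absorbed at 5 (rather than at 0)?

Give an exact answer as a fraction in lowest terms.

Answer: 1845/2101

Derivation:
Biased walk: p = 5/9, q = 4/9, r = q/p = 4/5
Gambler's ruin: P(hit 5 before 0 | start at 4) = (1 - r^a)/(1 - r^N)
r^4 = 256/625; r^5 = 1024/3125
P = (1 - 256/625) / (1 - 1024/3125) = 369/625 / 2101/3125 = 1845/2101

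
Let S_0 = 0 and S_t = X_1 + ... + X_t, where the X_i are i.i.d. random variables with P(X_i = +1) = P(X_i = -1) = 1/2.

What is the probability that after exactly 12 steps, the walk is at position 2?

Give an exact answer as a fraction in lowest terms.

Answer: 99/512

Derivation:
To reach position 2 after 12 steps: need 7 steps of +1 and 5 of -1.
Favorable paths: C(12,7) = 792
Total paths: 2^12 = 4096
P = 792/4096 = 99/512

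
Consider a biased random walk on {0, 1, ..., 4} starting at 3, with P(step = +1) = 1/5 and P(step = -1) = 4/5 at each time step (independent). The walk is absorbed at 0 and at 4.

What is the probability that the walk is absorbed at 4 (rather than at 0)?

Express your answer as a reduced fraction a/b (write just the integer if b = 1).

Biased walk: p = 1/5, q = 4/5, r = q/p = 4
Gambler's ruin: P(hit 4 before 0 | start at 3) = (1 - r^a)/(1 - r^N)
r^3 = 64; r^4 = 256
P = (1 - 64) / (1 - 256) = -63 / -255 = 21/85

Answer: 21/85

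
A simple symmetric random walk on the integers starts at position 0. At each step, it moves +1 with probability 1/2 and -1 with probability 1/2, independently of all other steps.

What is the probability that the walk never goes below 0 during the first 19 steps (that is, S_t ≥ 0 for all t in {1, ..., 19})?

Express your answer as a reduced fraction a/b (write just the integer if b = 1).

Answer: 46189/262144

Derivation:
Let f(t,s) = #length-t paths at position s with S_1..S_t all ≥ 0.
f(t,s) = f(t-1,s-1) + f(t-1,s+1) for s ≥ 0; f(t,s) = 0 for s < 0.
t=0: f(0,0)=1
t=1: f(1,1)=1
t=2: f(2,0)=1 f(2,2)=1
t=3: f(3,1)=2 f(3,3)=1
t=4: f(4,0)=2 f(4,2)=3 f(4,4)=1
t=5: f(5,1)=5 f(5,3)=4 f(5,5)=1
t=6: f(6,0)=5 f(6,2)=9 f(6,4)=5 f(6,6)=1
t=7: f(7,1)=14 f(7,3)=14 f(7,5)=6 f(7,7)=1
t=8: f(8,0)=14 f(8,2)=28 f(8,4)=20 f(8,6)=7 f(8,8)=1
t=9: f(9,1)=42 f(9,3)=48 f(9,5)=27 f(9,7)=8 f(9,9)=1
t=10: f(10,0)=42 f(10,2)=90 f(10,4)=75 f(10,6)=35 f(10,8)=9 f(10,10)=1
t=11: f(11,1)=132 f(11,3)=165 f(11,5)=110 f(11,7)=44 f(11,9)=10 f(11,11)=1
t=12: f(12,0)=132 f(12,2)=297 f(12,4)=275 f(12,6)=154 f(12,8)=54 f(12,10)=11 f(12,12)=1
t=13: f(13,1)=429 f(13,3)=572 f(13,5)=429 f(13,7)=208 f(13,9)=65 f(13,11)=12 f(13,13)=1
t=14: f(14,0)=429 f(14,2)=1001 f(14,4)=1001 f(14,6)=637 f(14,8)=273 f(14,10)=77 f(14,12)=13 f(14,14)=1
t=15: f(15,1)=1430 f(15,3)=2002 f(15,5)=1638 f(15,7)=910 f(15,9)=350 f(15,11)=90 f(15,13)=14 f(15,15)=1
t=16: f(16,0)=1430 f(16,2)=3432 f(16,4)=3640 f(16,6)=2548 f(16,8)=1260 f(16,10)=440 f(16,12)=104 f(16,14)=15 f(16,16)=1
t=17: f(17,1)=4862 f(17,3)=7072 f(17,5)=6188 f(17,7)=3808 f(17,9)=1700 f(17,11)=544 f(17,13)=119 f(17,15)=16 f(17,17)=1
t=18: f(18,0)=4862 f(18,2)=11934 f(18,4)=13260 f(18,6)=9996 f(18,8)=5508 f(18,10)=2244 f(18,12)=663 f(18,14)=135 f(18,16)=17 f(18,18)=1
t=19: f(19,1)=16796 f(19,3)=25194 f(19,5)=23256 f(19,7)=15504 f(19,9)=7752 f(19,11)=2907 f(19,13)=798 f(19,15)=152 f(19,17)=18 f(19,19)=1
Σ_s f(19,s) = 92378
P = 92378/524288 = 46189/262144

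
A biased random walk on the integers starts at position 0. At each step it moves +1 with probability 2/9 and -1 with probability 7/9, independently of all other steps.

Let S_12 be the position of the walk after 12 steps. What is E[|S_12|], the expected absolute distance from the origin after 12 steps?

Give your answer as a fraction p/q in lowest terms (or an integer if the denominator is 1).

Answer: 210292563452/31381059609

Derivation:
S_12 takes values m ≡ 0 (mod 2) with |m| ≤ 12; P(S_12=m) = C(12,(12+m)/2) · (2/9)^((12+m)/2) · (7/9)^((12-m)/2).
Distribution: P(S=-12)=13841287201/282429536481, P(S=-10)=15818613944/94143178827, P(S=-8)=24857821912/94143178827, P(S=-6)=71022348320/282429536481, P(S=-4)=5073024880/31381059609, P(S=-2)=2319097088/31381059609, P(S=0)=2319097088/94143178827, P(S=2)=189314048/31381059609, P(S=4)=33806080/31381059609, P(S=6)=38635520/282429536481, P(S=8)=1103872/94143178827, P(S=10)=57344/94143178827, P(S=12)=4096/282429536481
E[|S_12|] = Σ_m |m|·P(S_12=m) = 210292563452/31381059609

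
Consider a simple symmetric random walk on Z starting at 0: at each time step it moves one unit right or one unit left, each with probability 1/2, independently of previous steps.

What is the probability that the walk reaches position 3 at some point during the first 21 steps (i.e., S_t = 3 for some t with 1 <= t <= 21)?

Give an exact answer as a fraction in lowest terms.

Count via complement. Let g(t,s) = #length-t paths at position s with S_1..S_t all ≠ 3.
g(t,s) = g(t-1,s-1) + g(t-1,s+1) for s ≠ 3; g(t,3) = 0.
t=0: g(0,0)=1
t=1: g(1,-1)=1 g(1,1)=1
t=2: g(2,-2)=1 g(2,0)=2 g(2,2)=1
t=3: g(3,-3)=1 g(3,-1)=3 g(3,1)=3
t=4: g(4,-4)=1 g(4,-2)=4 g(4,0)=6 g(4,2)=3
t=5: g(5,-5)=1 g(5,-3)=5 g(5,-1)=10 g(5,1)=9
t=6: g(6,-6)=1 g(6,-4)=6 g(6,-2)=15 g(6,0)=19 g(6,2)=9
t=7: g(7,-7)=1 g(7,-5)=7 g(7,-3)=21 g(7,-1)=34 g(7,1)=28
t=8: g(8,-8)=1 g(8,-6)=8 g(8,-4)=28 g(8,-2)=55 g(8,0)=62 g(8,2)=28
t=9: g(9,-9)=1 g(9,-7)=9 g(9,-5)=36 g(9,-3)=83 g(9,-1)=117 g(9,1)=90
t=10: g(10,-10)=1 g(10,-8)=10 g(10,-6)=45 g(10,-4)=119 g(10,-2)=200 g(10,0)=207 g(10,2)=90
t=11: g(11,-11)=1 g(11,-9)=11 g(11,-7)=55 g(11,-5)=164 g(11,-3)=319 g(11,-1)=407 g(11,1)=297
t=12: g(12,-12)=1 g(12,-10)=12 g(12,-8)=66 g(12,-6)=219 g(12,-4)=483 g(12,-2)=726 g(12,0)=704 g(12,2)=297
t=13: g(13,-13)=1 g(13,-11)=13 g(13,-9)=78 g(13,-7)=285 g(13,-5)=702 g(13,-3)=1209 g(13,-1)=1430 g(13,1)=1001
t=14: g(14,-14)=1 g(14,-12)=14 g(14,-10)=91 g(14,-8)=363 g(14,-6)=987 g(14,-4)=1911 g(14,-2)=2639 g(14,0)=2431 g(14,2)=1001
t=15: g(15,-15)=1 g(15,-13)=15 g(15,-11)=105 g(15,-9)=454 g(15,-7)=1350 g(15,-5)=2898 g(15,-3)=4550 g(15,-1)=5070 g(15,1)=3432
t=16: g(16,-16)=1 g(16,-14)=16 g(16,-12)=120 g(16,-10)=559 g(16,-8)=1804 g(16,-6)=4248 g(16,-4)=7448 g(16,-2)=9620 g(16,0)=8502 g(16,2)=3432
t=17: g(17,-17)=1 g(17,-15)=17 g(17,-13)=136 g(17,-11)=679 g(17,-9)=2363 g(17,-7)=6052 g(17,-5)=11696 g(17,-3)=17068 g(17,-1)=18122 g(17,1)=11934
t=18: g(18,-18)=1 g(18,-16)=18 g(18,-14)=153 g(18,-12)=815 g(18,-10)=3042 g(18,-8)=8415 g(18,-6)=17748 g(18,-4)=28764 g(18,-2)=35190 g(18,0)=30056 g(18,2)=11934
t=19: g(19,-19)=1 g(19,-17)=19 g(19,-15)=171 g(19,-13)=968 g(19,-11)=3857 g(19,-9)=11457 g(19,-7)=26163 g(19,-5)=46512 g(19,-3)=63954 g(19,-1)=65246 g(19,1)=41990
t=20: g(20,-20)=1 g(20,-18)=20 g(20,-16)=190 g(20,-14)=1139 g(20,-12)=4825 g(20,-10)=15314 g(20,-8)=37620 g(20,-6)=72675 g(20,-4)=110466 g(20,-2)=129200 g(20,0)=107236 g(20,2)=41990
t=21: g(21,-21)=1 g(21,-19)=21 g(21,-17)=210 g(21,-15)=1329 g(21,-13)=5964 g(21,-11)=20139 g(21,-9)=52934 g(21,-7)=110295 g(21,-5)=183141 g(21,-3)=239666 g(21,-1)=236436 g(21,1)=149226
Paths never hitting 3: Σ_s g(21,s) = 999362
Paths hitting 3: 2^21 - 999362 = 1097790
P = 1097790/2097152 = 548895/1048576

Answer: 548895/1048576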